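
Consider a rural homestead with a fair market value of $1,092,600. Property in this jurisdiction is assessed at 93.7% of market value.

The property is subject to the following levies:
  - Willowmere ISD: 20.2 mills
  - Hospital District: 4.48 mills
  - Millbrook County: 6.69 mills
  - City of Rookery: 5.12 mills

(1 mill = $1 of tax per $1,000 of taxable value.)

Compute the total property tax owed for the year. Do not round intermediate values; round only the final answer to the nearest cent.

Assessed value = $1,092,600 × 0.937 = $1,023,766.2
Willowmere ISD: $1,023,766.2 × 0.0202 = $20,680.07724
Hospital District: $1,023,766.2 × 0.00448 = $4,586.472576
Millbrook County: $1,023,766.2 × 0.00669 = $6,848.995878
City of Rookery: $1,023,766.2 × 0.00512 = $5,241.682944
Total = $20,680.07724 + $4,586.472576 + $6,848.995878 + $5,241.682944 = $37,357.228638

$37,357.23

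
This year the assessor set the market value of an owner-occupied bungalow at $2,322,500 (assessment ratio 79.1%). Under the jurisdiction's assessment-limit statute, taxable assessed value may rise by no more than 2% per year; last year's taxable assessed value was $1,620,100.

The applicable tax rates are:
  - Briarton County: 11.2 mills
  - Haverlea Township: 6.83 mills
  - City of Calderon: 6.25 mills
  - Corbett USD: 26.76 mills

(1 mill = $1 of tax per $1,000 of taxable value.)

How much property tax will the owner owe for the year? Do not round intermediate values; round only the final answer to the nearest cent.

$84,343.70

Uncapped assessed value = $2,322,500 × 0.791 = $1,837,097.5
Cap limit = $1,620,100 × 1.02 = $1,652,502
Taxable assessed value = min($1,837,097.5, $1,652,502) = $1,652,502 (cap binds)
Briarton County: $1,652,502 × 0.0112 = $18,508.0224
Haverlea Township: $1,652,502 × 0.00683 = $11,286.58866
City of Calderon: $1,652,502 × 0.00625 = $10,328.1375
Corbett USD: $1,652,502 × 0.02676 = $44,220.95352
Total = $84,343.70208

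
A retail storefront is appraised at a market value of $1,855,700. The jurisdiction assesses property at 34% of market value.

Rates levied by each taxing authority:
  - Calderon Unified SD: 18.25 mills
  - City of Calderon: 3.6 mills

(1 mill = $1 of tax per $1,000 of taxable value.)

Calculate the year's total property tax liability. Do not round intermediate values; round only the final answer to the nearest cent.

Assessed value = $1,855,700 × 0.34 = $630,938
Calderon Unified SD: $630,938 × 0.01825 = $11,514.6185
City of Calderon: $630,938 × 0.0036 = $2,271.3768
Total = $11,514.6185 + $2,271.3768 = $13,785.9953

$13,786.00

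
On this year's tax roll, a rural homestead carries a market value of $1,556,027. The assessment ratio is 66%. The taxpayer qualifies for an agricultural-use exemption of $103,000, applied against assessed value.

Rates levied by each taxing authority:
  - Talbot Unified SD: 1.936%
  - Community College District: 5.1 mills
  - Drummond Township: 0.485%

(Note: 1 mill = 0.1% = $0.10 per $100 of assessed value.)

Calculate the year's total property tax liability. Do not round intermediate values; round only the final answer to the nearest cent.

Assessed value = $1,556,027 × 0.66 = $1,026,977.82
Taxable value = $1,026,977.82 − $103,000 = $923,977.82
Talbot Unified SD: $923,977.82 × 0.01936 = $17,888.2105952
Community College District: $923,977.82 × 0.0051 = $4,712.286882
Drummond Township: $923,977.82 × 0.00485 = $4,481.292427
Total = $27,081.7899042

$27,081.79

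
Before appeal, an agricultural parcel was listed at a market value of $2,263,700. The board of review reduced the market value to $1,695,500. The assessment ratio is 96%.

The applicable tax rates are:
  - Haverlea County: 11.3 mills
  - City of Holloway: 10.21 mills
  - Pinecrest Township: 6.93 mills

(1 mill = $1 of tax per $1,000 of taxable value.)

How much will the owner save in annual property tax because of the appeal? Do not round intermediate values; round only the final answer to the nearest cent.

Old assessed value = $2,263,700 × 0.96 = $2,173,152
New assessed value = $1,695,500 × 0.96 = $1,627,680
Combined rate = 0.0113 + 0.01021 + 0.00693 = 0.02844
Old tax = $2,173,152 × 0.02844 = $61,804.44288
New tax = $1,627,680 × 0.02844 = $46,291.2192
Reduction = $61,804.44288 − $46,291.2192 = $15,513.22368

$15,513.22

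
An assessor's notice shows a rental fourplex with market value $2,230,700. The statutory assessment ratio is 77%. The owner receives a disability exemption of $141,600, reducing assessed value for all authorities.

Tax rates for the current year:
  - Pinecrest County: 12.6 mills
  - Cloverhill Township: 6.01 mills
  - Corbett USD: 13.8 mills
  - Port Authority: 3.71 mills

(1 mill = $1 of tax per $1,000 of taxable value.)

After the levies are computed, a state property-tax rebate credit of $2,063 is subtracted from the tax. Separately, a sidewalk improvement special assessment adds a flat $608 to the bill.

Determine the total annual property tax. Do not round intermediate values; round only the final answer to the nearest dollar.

$55,472

Assessed value = $2,230,700 × 0.77 = $1,717,639
Taxable value = $1,717,639 − $141,600 = $1,576,039
Pinecrest County: $1,576,039 × 0.0126 = $19,858.0914
Cloverhill Township: $1,576,039 × 0.00601 = $9,471.99439
Corbett USD: $1,576,039 × 0.0138 = $21,749.3382
Port Authority: $1,576,039 × 0.00371 = $5,847.10469
Levies subtotal = $56,926.52868
After credit = $56,926.52868 − $2,063 = $54,863.52868
Total = $54,863.52868 + $608 = $55,471.52868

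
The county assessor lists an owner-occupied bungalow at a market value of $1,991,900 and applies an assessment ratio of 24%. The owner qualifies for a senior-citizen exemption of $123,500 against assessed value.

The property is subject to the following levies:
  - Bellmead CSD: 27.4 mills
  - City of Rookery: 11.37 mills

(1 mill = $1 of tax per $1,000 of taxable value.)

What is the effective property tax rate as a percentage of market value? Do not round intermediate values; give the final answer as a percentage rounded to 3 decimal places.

0.690%

Assessed value = $1,991,900 × 0.24 = $478,056
Taxable value = $478,056 − $123,500 = $354,556
Bellmead CSD: $354,556 × 0.0274 = $9,714.8344
City of Rookery: $354,556 × 0.01137 = $4,031.30172
Total tax = $13,746.13612
Effective rate = $13,746.13612 ÷ $1,991,900 = 0.690% of market value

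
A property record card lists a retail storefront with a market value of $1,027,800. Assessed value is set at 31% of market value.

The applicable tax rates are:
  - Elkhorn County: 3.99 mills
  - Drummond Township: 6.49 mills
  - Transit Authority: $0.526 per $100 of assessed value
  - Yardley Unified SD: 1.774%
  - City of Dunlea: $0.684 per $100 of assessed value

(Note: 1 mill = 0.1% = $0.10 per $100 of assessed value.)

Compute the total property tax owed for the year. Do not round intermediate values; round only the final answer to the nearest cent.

$12,846.68

Assessed value = $1,027,800 × 0.31 = $318,618
Elkhorn County: $318,618 × 0.00399 = $1,271.28582
Drummond Township: $318,618 × 0.00649 = $2,067.83082
Transit Authority: $318,618 × 0.00526 = $1,675.93068
Yardley Unified SD: $318,618 × 0.01774 = $5,652.28332
City of Dunlea: $318,618 × 0.00684 = $2,179.34712
Total = $12,846.67776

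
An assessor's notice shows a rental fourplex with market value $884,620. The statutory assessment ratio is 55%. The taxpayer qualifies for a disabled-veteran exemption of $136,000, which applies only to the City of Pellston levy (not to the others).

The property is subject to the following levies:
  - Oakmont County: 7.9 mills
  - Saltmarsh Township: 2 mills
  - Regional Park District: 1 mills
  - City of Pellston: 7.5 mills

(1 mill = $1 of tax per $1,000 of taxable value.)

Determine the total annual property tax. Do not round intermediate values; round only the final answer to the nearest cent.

$7,932.35

Assessed value = $884,620 × 0.55 = $486,541
Oakmont County: $486,541 × 0.0079 = $3,843.6739
Saltmarsh Township: $486,541 × 0.002 = $973.082
Regional Park District: $486,541 × 0.001 = $486.541
City of Pellston: ($486,541 − $136,000) × 0.0075 = $350,541 × 0.0075 = $2,629.0575
Total = $7,932.3544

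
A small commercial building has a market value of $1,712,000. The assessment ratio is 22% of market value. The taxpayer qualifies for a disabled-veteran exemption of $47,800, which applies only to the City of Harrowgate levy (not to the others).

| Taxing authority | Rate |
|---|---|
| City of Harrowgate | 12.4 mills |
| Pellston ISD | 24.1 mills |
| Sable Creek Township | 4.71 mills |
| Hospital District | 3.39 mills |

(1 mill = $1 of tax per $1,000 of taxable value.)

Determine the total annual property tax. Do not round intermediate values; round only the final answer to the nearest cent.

$16,205.42

Assessed value = $1,712,000 × 0.22 = $376,640
City of Harrowgate: ($376,640 − $47,800) × 0.0124 = $328,840 × 0.0124 = $4,077.616
Pellston ISD: $376,640 × 0.0241 = $9,077.024
Sable Creek Township: $376,640 × 0.00471 = $1,773.9744
Hospital District: $376,640 × 0.00339 = $1,276.8096
Total = $16,205.424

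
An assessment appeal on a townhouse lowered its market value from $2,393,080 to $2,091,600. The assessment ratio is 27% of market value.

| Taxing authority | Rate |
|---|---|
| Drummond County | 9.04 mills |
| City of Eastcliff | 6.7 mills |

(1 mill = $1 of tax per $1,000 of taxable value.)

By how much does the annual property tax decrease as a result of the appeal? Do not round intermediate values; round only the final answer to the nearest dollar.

Old assessed value = $2,393,080 × 0.27 = $646,131.6
New assessed value = $2,091,600 × 0.27 = $564,732
Combined rate = 0.00904 + 0.0067 = 0.01574
Old tax = $646,131.6 × 0.01574 = $10,170.111384
New tax = $564,732 × 0.01574 = $8,888.88168
Reduction = $10,170.111384 − $8,888.88168 = $1,281.229704

$1,281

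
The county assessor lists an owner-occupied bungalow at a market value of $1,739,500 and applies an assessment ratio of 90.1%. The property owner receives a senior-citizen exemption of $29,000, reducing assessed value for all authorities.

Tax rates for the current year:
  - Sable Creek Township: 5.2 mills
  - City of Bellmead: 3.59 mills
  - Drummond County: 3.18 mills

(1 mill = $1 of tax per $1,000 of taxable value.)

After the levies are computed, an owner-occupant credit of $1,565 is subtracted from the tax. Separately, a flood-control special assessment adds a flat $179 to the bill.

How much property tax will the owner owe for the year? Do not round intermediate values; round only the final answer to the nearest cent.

$17,027.33

Assessed value = $1,739,500 × 0.901 = $1,567,289.5
Taxable value = $1,567,289.5 − $29,000 = $1,538,289.5
Sable Creek Township: $1,538,289.5 × 0.0052 = $7,999.1054
City of Bellmead: $1,538,289.5 × 0.00359 = $5,522.459305
Drummond County: $1,538,289.5 × 0.00318 = $4,891.76061
Levies subtotal = $18,413.325315
After credit = $18,413.325315 − $1,565 = $16,848.325315
Total = $16,848.325315 + $179 = $17,027.325315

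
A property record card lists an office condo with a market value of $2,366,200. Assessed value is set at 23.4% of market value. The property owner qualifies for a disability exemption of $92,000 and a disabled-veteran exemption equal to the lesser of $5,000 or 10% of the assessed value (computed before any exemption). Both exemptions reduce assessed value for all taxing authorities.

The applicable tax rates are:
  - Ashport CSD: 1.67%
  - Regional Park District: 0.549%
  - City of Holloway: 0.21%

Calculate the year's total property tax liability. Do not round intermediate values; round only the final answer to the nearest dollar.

$11,093

Assessed value = $2,366,200 × 0.234 = $553,690.8
Disabled-veteran exemption = min($5,000, 10% × $553,690.8) = min($5,000, $55,369.08) = $5,000 (dollar cap binds)
Taxable value = $553,690.8 − $92,000 − $5,000 = $456,690.8
Ashport CSD: $456,690.8 × 0.0167 = $7,626.73636
Regional Park District: $456,690.8 × 0.00549 = $2,507.232492
City of Holloway: $456,690.8 × 0.0021 = $959.05068
Total = $11,093.019532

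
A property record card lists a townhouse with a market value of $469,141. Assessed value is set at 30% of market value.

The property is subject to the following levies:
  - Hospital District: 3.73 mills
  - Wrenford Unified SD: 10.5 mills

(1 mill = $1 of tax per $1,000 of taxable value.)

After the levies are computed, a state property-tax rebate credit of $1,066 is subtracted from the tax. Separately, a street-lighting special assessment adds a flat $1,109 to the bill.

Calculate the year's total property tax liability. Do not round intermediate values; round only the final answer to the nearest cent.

$2,045.76

Assessed value = $469,141 × 0.3 = $140,742.3
Hospital District: $140,742.3 × 0.00373 = $524.968779
Wrenford Unified SD: $140,742.3 × 0.0105 = $1,477.79415
Levies subtotal = $2,002.762929
After credit = $2,002.762929 − $1,066 = $936.762929
Total = $936.762929 + $1,109 = $2,045.762929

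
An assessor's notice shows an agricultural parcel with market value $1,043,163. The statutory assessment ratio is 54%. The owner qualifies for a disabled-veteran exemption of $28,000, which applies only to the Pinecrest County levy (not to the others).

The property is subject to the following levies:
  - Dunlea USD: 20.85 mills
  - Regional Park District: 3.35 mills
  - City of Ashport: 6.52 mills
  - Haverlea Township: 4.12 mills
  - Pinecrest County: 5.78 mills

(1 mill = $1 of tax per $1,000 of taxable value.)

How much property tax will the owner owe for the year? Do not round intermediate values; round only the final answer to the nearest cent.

$22,719.73

Assessed value = $1,043,163 × 0.54 = $563,308.02
Dunlea USD: $563,308.02 × 0.02085 = $11,744.972217
Regional Park District: $563,308.02 × 0.00335 = $1,887.081867
City of Ashport: $563,308.02 × 0.00652 = $3,672.7682904
Haverlea Township: $563,308.02 × 0.00412 = $2,320.8290424
Pinecrest County: ($563,308.02 − $28,000) × 0.00578 = $535,308.02 × 0.00578 = $3,094.0803556
Total = $22,719.7317724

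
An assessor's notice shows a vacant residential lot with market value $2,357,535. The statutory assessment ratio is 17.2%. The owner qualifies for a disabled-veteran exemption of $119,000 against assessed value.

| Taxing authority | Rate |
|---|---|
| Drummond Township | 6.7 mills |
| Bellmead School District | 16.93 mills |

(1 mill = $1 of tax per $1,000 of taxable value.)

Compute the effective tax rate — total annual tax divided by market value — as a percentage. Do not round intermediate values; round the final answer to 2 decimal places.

Assessed value = $2,357,535 × 0.172 = $405,496.02
Taxable value = $405,496.02 − $119,000 = $286,496.02
Drummond Township: $286,496.02 × 0.0067 = $1,919.523334
Bellmead School District: $286,496.02 × 0.01693 = $4,850.3776186
Total tax = $6,769.9009526
Effective rate = $6,769.9009526 ÷ $2,357,535 = 0.29% of market value

0.29%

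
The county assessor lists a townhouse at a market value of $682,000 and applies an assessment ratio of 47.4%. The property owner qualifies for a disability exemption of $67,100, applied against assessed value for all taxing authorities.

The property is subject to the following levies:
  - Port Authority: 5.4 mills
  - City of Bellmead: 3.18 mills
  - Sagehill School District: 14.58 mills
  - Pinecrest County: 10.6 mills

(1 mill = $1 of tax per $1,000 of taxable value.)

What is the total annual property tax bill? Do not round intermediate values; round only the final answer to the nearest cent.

$8,648.23

Assessed value = $682,000 × 0.474 = $323,268
Taxable value = $323,268 − $67,100 = $256,168
Port Authority: $256,168 × 0.0054 = $1,383.3072
City of Bellmead: $256,168 × 0.00318 = $814.61424
Sagehill School District: $256,168 × 0.01458 = $3,734.92944
Pinecrest County: $256,168 × 0.0106 = $2,715.3808
Total = $1,383.3072 + $814.61424 + $3,734.92944 + $2,715.3808 = $8,648.23168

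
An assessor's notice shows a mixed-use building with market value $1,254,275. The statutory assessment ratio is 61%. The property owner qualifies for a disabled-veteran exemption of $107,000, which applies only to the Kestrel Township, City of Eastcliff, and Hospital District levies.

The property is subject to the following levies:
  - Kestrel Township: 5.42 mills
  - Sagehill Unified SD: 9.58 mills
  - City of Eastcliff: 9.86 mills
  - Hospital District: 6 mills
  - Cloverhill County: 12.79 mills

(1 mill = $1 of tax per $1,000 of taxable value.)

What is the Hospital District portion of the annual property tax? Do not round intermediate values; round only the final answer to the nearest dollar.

$3,949

Assessed value = $1,254,275 × 0.61 = $765,107.75
Hospital District taxable value = $765,107.75 − $107,000 = $658,107.75
Hospital District levy = $658,107.75 × 0.006 = $3,948.6465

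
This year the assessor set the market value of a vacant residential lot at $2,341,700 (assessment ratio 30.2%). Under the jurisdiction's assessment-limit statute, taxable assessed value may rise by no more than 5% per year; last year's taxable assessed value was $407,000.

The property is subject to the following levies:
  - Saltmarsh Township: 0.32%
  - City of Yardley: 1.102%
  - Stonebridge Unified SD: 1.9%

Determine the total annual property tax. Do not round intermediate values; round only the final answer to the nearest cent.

$14,196.57

Uncapped assessed value = $2,341,700 × 0.302 = $707,193.4
Cap limit = $407,000 × 1.05 = $427,350
Taxable assessed value = min($707,193.4, $427,350) = $427,350 (cap binds)
Saltmarsh Township: $427,350 × 0.0032 = $1,367.52
City of Yardley: $427,350 × 0.01102 = $4,709.397
Stonebridge Unified SD: $427,350 × 0.019 = $8,119.65
Total = $14,196.567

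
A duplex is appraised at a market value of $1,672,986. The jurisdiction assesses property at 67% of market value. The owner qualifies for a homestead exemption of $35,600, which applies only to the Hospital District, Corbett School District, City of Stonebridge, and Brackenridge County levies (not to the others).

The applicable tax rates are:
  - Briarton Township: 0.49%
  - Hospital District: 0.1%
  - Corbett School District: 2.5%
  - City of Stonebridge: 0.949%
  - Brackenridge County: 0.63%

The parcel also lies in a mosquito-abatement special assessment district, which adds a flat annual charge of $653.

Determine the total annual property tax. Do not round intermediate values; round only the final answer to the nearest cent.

Assessed value = $1,672,986 × 0.67 = $1,120,900.62
Briarton Township: $1,120,900.62 × 0.0049 = $5,492.413038
Hospital District: ($1,120,900.62 − $35,600) × 0.001 = $1,085,300.62 × 0.001 = $1,085.30062
Corbett School District: ($1,120,900.62 − $35,600) × 0.025 = $1,085,300.62 × 0.025 = $27,132.5155
City of Stonebridge: ($1,120,900.62 − $35,600) × 0.00949 = $1,085,300.62 × 0.00949 = $10,299.5028838
Brackenridge County: ($1,120,900.62 − $35,600) × 0.0063 = $1,085,300.62 × 0.0063 = $6,837.393906
Levies subtotal = $50,847.1259478
Total = $50,847.1259478 + $653 = $51,500.1259478

$51,500.13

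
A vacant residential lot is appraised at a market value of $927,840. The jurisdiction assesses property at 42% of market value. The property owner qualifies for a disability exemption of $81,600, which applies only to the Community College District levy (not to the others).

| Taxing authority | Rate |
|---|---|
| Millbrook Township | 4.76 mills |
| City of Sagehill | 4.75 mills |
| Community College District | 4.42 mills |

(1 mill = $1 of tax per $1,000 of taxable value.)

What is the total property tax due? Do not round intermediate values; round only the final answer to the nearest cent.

Assessed value = $927,840 × 0.42 = $389,692.8
Millbrook Township: $389,692.8 × 0.00476 = $1,854.937728
City of Sagehill: $389,692.8 × 0.00475 = $1,851.0408
Community College District: ($389,692.8 − $81,600) × 0.00442 = $308,092.8 × 0.00442 = $1,361.770176
Total = $5,067.748704

$5,067.75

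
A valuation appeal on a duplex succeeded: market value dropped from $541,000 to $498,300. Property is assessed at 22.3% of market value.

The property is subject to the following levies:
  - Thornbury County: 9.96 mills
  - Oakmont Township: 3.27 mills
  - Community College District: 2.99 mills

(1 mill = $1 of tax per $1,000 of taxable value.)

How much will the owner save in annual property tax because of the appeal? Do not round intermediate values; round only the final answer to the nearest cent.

Old assessed value = $541,000 × 0.223 = $120,643
New assessed value = $498,300 × 0.223 = $111,120.9
Combined rate = 0.00996 + 0.00327 + 0.00299 = 0.01622
Old tax = $120,643 × 0.01622 = $1,956.82946
New tax = $111,120.9 × 0.01622 = $1,802.380998
Reduction = $1,956.82946 − $1,802.380998 = $154.448462

$154.45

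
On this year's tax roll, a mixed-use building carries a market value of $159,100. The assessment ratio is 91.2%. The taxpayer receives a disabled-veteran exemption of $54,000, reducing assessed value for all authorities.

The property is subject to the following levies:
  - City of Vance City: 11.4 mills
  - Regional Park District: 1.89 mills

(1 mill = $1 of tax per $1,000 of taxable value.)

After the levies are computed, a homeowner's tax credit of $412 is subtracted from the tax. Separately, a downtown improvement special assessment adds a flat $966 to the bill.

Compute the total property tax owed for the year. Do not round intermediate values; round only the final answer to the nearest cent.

Assessed value = $159,100 × 0.912 = $145,099.2
Taxable value = $145,099.2 − $54,000 = $91,099.2
City of Vance City: $91,099.2 × 0.0114 = $1,038.53088
Regional Park District: $91,099.2 × 0.00189 = $172.177488
Levies subtotal = $1,210.708368
After credit = $1,210.708368 − $412 = $798.708368
Total = $798.708368 + $966 = $1,764.708368

$1,764.71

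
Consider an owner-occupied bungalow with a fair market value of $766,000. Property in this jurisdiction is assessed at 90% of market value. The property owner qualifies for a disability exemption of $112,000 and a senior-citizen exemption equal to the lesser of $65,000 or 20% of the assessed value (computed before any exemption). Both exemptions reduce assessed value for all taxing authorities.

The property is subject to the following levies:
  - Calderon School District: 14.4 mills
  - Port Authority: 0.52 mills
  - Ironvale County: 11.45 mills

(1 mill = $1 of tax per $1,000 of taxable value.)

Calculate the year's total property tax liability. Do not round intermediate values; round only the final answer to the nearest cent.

$13,511.99

Assessed value = $766,000 × 0.9 = $689,400
Senior-citizen exemption = min($65,000, 20% × $689,400) = min($65,000, $137,880) = $65,000 (dollar cap binds)
Taxable value = $689,400 − $112,000 − $65,000 = $512,400
Calderon School District: $512,400 × 0.0144 = $7,378.56
Port Authority: $512,400 × 0.00052 = $266.448
Ironvale County: $512,400 × 0.01145 = $5,866.98
Total = $13,511.988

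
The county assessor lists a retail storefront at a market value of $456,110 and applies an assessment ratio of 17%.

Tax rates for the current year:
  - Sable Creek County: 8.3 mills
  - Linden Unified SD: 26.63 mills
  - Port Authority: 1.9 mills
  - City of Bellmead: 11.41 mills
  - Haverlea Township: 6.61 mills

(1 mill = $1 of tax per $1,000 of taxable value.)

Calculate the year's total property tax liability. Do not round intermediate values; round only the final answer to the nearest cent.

$4,253.00

Assessed value = $456,110 × 0.17 = $77,538.7
Sable Creek County: $77,538.7 × 0.0083 = $643.57121
Linden Unified SD: $77,538.7 × 0.02663 = $2,064.855581
Port Authority: $77,538.7 × 0.0019 = $147.32353
City of Bellmead: $77,538.7 × 0.01141 = $884.716567
Haverlea Township: $77,538.7 × 0.00661 = $512.530807
Total = $643.57121 + $2,064.855581 + $147.32353 + $884.716567 + $512.530807 = $4,252.997695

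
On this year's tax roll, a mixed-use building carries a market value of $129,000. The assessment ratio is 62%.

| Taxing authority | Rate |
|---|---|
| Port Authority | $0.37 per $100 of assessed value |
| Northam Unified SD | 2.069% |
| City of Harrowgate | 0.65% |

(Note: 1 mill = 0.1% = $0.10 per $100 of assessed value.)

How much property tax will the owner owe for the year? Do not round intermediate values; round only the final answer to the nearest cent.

Assessed value = $129,000 × 0.62 = $79,980
Port Authority: $79,980 × 0.0037 = $295.926
Northam Unified SD: $79,980 × 0.02069 = $1,654.7862
City of Harrowgate: $79,980 × 0.0065 = $519.87
Total = $2,470.5822

$2,470.58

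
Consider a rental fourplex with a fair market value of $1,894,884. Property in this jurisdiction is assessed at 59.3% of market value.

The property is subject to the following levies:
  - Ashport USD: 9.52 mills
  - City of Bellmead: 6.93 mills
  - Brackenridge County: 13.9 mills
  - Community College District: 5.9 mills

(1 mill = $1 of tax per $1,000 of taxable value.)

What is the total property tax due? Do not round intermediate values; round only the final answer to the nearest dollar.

Assessed value = $1,894,884 × 0.593 = $1,123,666.212
Ashport USD: $1,123,666.212 × 0.00952 = $10,697.30233824
City of Bellmead: $1,123,666.212 × 0.00693 = $7,787.00684916
Brackenridge County: $1,123,666.212 × 0.0139 = $15,618.9603468
Community College District: $1,123,666.212 × 0.0059 = $6,629.6306508
Total = $10,697.30233824 + $7,787.00684916 + $15,618.9603468 + $6,629.6306508 = $40,732.900185

$40,733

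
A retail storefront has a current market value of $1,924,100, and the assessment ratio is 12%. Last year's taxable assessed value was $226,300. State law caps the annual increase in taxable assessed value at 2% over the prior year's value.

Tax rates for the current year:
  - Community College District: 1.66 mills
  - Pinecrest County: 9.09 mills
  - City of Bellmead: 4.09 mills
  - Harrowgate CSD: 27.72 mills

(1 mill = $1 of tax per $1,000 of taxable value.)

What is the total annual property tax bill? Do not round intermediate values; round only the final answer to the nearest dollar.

$9,824

Uncapped assessed value = $1,924,100 × 0.12 = $230,892
Cap limit = $226,300 × 1.02 = $230,826
Taxable assessed value = min($230,892, $230,826) = $230,826 (cap binds)
Community College District: $230,826 × 0.00166 = $383.17116
Pinecrest County: $230,826 × 0.00909 = $2,098.20834
City of Bellmead: $230,826 × 0.00409 = $944.07834
Harrowgate CSD: $230,826 × 0.02772 = $6,398.49672
Total = $9,823.95456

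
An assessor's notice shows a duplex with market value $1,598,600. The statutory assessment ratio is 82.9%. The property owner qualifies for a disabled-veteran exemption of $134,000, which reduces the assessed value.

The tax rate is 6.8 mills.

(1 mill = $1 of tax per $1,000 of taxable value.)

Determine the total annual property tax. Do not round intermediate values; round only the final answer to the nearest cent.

$8,100.43

Assessed value = $1,598,600 × 0.829 = $1,325,239.4
Taxable value = $1,325,239.4 − $134,000 = $1,191,239.4
Tax = $1,191,239.4 × 0.0068 = $8,100.42792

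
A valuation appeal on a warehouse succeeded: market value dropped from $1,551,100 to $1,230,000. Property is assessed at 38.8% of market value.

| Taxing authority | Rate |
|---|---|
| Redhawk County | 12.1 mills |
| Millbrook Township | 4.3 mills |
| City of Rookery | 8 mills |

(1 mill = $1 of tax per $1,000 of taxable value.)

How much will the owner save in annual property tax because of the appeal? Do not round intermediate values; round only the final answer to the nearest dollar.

Old assessed value = $1,551,100 × 0.388 = $601,826.8
New assessed value = $1,230,000 × 0.388 = $477,240
Combined rate = 0.0121 + 0.0043 + 0.008 = 0.0244
Old tax = $601,826.8 × 0.0244 = $14,684.57392
New tax = $477,240 × 0.0244 = $11,644.656
Reduction = $14,684.57392 − $11,644.656 = $3,039.91792

$3,040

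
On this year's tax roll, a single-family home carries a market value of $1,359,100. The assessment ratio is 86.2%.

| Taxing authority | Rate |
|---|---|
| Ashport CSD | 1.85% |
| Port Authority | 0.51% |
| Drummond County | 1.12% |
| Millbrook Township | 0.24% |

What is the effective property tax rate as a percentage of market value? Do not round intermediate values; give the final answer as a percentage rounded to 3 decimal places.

Assessed value = $1,359,100 × 0.862 = $1,171,544.2
Ashport CSD: $1,171,544.2 × 0.0185 = $21,673.5677
Port Authority: $1,171,544.2 × 0.0051 = $5,974.87542
Drummond County: $1,171,544.2 × 0.0112 = $13,121.29504
Millbrook Township: $1,171,544.2 × 0.0024 = $2,811.70608
Total tax = $43,581.44424
Effective rate = $43,581.44424 ÷ $1,359,100 = 3.207% of market value

3.207%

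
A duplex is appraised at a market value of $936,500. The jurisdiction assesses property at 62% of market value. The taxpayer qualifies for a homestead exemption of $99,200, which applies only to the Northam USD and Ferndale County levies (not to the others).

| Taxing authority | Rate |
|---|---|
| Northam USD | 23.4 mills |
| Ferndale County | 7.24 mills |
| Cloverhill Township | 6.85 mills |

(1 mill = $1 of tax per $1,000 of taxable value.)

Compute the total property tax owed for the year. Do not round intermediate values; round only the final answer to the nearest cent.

Assessed value = $936,500 × 0.62 = $580,630
Northam USD: ($580,630 − $99,200) × 0.0234 = $481,430 × 0.0234 = $11,265.462
Ferndale County: ($580,630 − $99,200) × 0.00724 = $481,430 × 0.00724 = $3,485.5532
Cloverhill Township: $580,630 × 0.00685 = $3,977.3155
Total = $18,728.3307

$18,728.33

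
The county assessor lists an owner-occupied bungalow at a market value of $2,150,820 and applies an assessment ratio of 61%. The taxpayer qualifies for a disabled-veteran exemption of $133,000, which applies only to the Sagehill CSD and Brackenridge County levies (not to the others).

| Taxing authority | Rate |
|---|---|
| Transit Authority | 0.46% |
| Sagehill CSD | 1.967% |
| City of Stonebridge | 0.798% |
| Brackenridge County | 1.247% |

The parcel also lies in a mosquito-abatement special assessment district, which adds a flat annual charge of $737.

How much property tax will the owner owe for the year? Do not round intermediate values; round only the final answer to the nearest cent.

$55,135.03

Assessed value = $2,150,820 × 0.61 = $1,312,000.2
Transit Authority: $1,312,000.2 × 0.0046 = $6,035.20092
Sagehill CSD: ($1,312,000.2 − $133,000) × 0.01967 = $1,179,000.2 × 0.01967 = $23,190.933934
City of Stonebridge: $1,312,000.2 × 0.00798 = $10,469.761596
Brackenridge County: ($1,312,000.2 − $133,000) × 0.01247 = $1,179,000.2 × 0.01247 = $14,702.132494
Levies subtotal = $54,398.028944
Total = $54,398.028944 + $737 = $55,135.028944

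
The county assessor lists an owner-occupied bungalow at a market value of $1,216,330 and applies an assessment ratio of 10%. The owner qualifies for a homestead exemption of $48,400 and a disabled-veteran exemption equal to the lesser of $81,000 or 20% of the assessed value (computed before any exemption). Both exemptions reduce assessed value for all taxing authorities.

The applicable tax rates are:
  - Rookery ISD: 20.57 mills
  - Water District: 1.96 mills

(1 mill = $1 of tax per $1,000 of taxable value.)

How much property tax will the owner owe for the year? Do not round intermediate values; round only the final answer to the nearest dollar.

Assessed value = $1,216,330 × 0.1 = $121,633
Disabled-veteran exemption = min($81,000, 20% × $121,633) = min($81,000, $24,326.6) = $24,326.6 (percentage binds)
Taxable value = $121,633 − $48,400 − $24,326.6 = $48,906.4
Rookery ISD: $48,906.4 × 0.02057 = $1,006.004648
Water District: $48,906.4 × 0.00196 = $95.856544
Total = $1,101.861192

$1,102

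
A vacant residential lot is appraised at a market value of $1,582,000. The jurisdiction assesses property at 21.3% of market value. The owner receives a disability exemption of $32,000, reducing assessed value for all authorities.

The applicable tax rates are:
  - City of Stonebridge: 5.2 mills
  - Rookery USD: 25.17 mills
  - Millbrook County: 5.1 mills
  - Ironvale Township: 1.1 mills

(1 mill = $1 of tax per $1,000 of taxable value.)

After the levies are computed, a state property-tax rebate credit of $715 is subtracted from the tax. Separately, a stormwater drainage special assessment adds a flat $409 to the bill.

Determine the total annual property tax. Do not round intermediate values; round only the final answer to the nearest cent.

$10,846.61

Assessed value = $1,582,000 × 0.213 = $336,966
Taxable value = $336,966 − $32,000 = $304,966
City of Stonebridge: $304,966 × 0.0052 = $1,585.8232
Rookery USD: $304,966 × 0.02517 = $7,675.99422
Millbrook County: $304,966 × 0.0051 = $1,555.3266
Ironvale Township: $304,966 × 0.0011 = $335.4626
Levies subtotal = $11,152.60662
After credit = $11,152.60662 − $715 = $10,437.60662
Total = $10,437.60662 + $409 = $10,846.60662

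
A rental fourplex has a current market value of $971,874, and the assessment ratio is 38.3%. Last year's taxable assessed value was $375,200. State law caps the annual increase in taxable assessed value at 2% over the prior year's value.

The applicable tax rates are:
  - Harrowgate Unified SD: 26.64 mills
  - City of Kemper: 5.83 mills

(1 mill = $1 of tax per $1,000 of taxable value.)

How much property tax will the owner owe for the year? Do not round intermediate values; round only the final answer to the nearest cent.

$12,086.23

Uncapped assessed value = $971,874 × 0.383 = $372,227.742
Cap limit = $375,200 × 1.02 = $382,704
Taxable assessed value = min($372,227.742, $382,704) = $372,227.742 (cap does not bind)
Harrowgate Unified SD: $372,227.742 × 0.02664 = $9,916.14704688
City of Kemper: $372,227.742 × 0.00583 = $2,170.08773586
Total = $12,086.23478274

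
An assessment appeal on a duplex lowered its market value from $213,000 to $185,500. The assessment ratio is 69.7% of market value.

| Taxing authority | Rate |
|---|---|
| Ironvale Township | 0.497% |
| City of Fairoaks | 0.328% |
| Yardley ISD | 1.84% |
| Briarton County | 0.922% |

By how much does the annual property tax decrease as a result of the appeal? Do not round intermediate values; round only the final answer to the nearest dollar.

Old assessed value = $213,000 × 0.697 = $148,461
New assessed value = $185,500 × 0.697 = $129,293.5
Combined rate = 0.00497 + 0.00328 + 0.0184 + 0.00922 = 0.03587
Old tax = $148,461 × 0.03587 = $5,325.29607
New tax = $129,293.5 × 0.03587 = $4,637.757845
Reduction = $5,325.29607 − $4,637.757845 = $687.538225

$688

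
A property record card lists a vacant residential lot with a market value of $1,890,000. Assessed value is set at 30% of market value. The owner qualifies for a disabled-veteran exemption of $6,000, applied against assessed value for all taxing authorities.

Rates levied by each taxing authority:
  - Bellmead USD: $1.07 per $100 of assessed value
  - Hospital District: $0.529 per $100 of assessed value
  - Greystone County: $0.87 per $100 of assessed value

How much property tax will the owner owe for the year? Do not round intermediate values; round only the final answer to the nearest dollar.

Assessed value = $1,890,000 × 0.3 = $567,000
Taxable value = $567,000 − $6,000 = $561,000
Bellmead USD: $561,000 × 0.0107 = $6,002.7
Hospital District: $561,000 × 0.00529 = $2,967.69
Greystone County: $561,000 × 0.0087 = $4,880.7
Total = $6,002.7 + $2,967.69 + $4,880.7 = $13,851.09

$13,851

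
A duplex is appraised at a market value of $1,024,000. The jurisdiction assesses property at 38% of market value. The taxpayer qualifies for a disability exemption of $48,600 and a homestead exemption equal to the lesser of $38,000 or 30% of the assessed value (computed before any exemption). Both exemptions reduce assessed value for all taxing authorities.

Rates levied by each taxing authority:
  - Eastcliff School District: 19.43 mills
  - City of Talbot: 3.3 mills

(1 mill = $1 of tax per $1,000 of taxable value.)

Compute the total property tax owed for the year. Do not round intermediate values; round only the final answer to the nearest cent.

Assessed value = $1,024,000 × 0.38 = $389,120
Homestead exemption = min($38,000, 30% × $389,120) = min($38,000, $116,736) = $38,000 (dollar cap binds)
Taxable value = $389,120 − $48,600 − $38,000 = $302,520
Eastcliff School District: $302,520 × 0.01943 = $5,877.9636
City of Talbot: $302,520 × 0.0033 = $998.316
Total = $6,876.2796

$6,876.28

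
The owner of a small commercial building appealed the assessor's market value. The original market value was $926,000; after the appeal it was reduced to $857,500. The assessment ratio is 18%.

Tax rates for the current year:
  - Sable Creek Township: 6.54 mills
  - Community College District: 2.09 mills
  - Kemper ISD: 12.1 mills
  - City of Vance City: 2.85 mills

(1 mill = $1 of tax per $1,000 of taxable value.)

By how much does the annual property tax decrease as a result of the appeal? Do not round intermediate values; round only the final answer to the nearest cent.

Old assessed value = $926,000 × 0.18 = $166,680
New assessed value = $857,500 × 0.18 = $154,350
Combined rate = 0.00654 + 0.00209 + 0.0121 + 0.00285 = 0.02358
Old tax = $166,680 × 0.02358 = $3,930.3144
New tax = $154,350 × 0.02358 = $3,639.573
Reduction = $3,930.3144 − $3,639.573 = $290.7414

$290.74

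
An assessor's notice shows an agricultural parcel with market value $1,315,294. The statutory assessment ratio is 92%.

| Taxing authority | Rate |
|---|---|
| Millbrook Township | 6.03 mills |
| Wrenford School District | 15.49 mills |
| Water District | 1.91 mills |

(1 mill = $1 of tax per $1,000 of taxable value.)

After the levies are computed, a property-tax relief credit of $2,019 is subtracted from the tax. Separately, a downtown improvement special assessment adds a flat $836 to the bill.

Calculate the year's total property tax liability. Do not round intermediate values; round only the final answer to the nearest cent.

$27,168.95

Assessed value = $1,315,294 × 0.92 = $1,210,070.48
Millbrook Township: $1,210,070.48 × 0.00603 = $7,296.7249944
Wrenford School District: $1,210,070.48 × 0.01549 = $18,743.9917352
Water District: $1,210,070.48 × 0.00191 = $2,311.2346168
Levies subtotal = $28,351.9513464
After credit = $28,351.9513464 − $2,019 = $26,332.9513464
Total = $26,332.9513464 + $836 = $27,168.9513464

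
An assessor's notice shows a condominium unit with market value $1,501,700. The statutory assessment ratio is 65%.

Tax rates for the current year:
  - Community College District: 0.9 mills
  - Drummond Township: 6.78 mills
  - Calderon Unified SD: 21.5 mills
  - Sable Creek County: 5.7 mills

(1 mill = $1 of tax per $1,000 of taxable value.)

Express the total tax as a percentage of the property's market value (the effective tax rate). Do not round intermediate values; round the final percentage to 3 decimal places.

2.267%

Assessed value = $1,501,700 × 0.65 = $976,105
Community College District: $976,105 × 0.0009 = $878.4945
Drummond Township: $976,105 × 0.00678 = $6,617.9919
Calderon Unified SD: $976,105 × 0.0215 = $20,986.2575
Sable Creek County: $976,105 × 0.0057 = $5,563.7985
Total tax = $34,046.5424
Effective rate = $34,046.5424 ÷ $1,501,700 = 2.267% of market value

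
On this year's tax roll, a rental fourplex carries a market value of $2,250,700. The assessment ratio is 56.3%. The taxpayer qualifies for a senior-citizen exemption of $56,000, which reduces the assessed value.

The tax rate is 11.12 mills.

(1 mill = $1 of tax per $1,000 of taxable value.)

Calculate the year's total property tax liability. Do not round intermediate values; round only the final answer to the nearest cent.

Assessed value = $2,250,700 × 0.563 = $1,267,144.1
Taxable value = $1,267,144.1 − $56,000 = $1,211,144.1
Tax = $1,211,144.1 × 0.01112 = $13,467.922392

$13,467.92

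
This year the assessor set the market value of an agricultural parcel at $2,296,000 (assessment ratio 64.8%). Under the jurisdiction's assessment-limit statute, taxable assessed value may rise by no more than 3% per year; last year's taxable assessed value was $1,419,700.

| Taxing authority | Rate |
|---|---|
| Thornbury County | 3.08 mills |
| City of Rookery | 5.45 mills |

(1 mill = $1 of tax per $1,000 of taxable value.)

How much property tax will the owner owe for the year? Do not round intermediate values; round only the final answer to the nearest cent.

Uncapped assessed value = $2,296,000 × 0.648 = $1,487,808
Cap limit = $1,419,700 × 1.03 = $1,462,291
Taxable assessed value = min($1,487,808, $1,462,291) = $1,462,291 (cap binds)
Thornbury County: $1,462,291 × 0.00308 = $4,503.85628
City of Rookery: $1,462,291 × 0.00545 = $7,969.48595
Total = $12,473.34223

$12,473.34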